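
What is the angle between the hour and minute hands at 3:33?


Hour hand = 3×30 + 33×0.5 = 106.5°
Minute hand = 33×6 = 198°
Difference = |106.5 - 198| = 91.5°

91.5°


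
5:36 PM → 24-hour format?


Input: 5:36 PM
PM: 5 + 12 = 17

17:36


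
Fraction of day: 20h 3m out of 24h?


Total minutes: 20×60 + 3 = 1203
Day = 24×60 = 1440 minutes
Fraction = 1203/1440 ≈ 0.8354
As a percentage: 1203/1440 × 100 ≈ 83.54%

0.8354 (83.54%)


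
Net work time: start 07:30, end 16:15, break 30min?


8h 15m (495 minutes)

Total time = (16×60+15) - (7×60+30)
= 975 - 450 = 525 min
Minus break: 525 - 30 = 495 min
= 8h 15m


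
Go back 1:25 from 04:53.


Start: 293 minutes from midnight
Subtract: 85 minutes
Remaining: 293 - 85 = 208
Hours: 3, Minutes: 28

03:28


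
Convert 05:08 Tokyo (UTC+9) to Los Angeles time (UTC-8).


Time difference = UTC-8 - UTC+9 = -17 hours
New hour = (5 -17) mod 24
= -12 mod 24 = 12
Minutes unchanged → 12:08; -12 < 0 → previous day

12:08 (previous day)


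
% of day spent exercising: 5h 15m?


Time: 315 minutes
Day: 1440 minutes
Percentage = (315/1440) × 100 ≈ 21.9%

21.9%


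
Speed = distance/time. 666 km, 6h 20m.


Distance: 666 km
Time: 6h 20m = 380 min = 380/60 = 19/3 hours
Speed = 666 ÷ (19/3) = 666 × 3 / 19 = 1998/19 ≈ 105.2 km/h

105.2 km/h


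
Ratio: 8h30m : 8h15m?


34:33 (1.03)

Duration 1: 510 minutes
Duration 2: 495 minutes
Ratio = 510:495
GCD = 15
Simplified = 34:33
As a decimal: 34/33 ≈ 1.03


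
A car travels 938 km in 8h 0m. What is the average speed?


Distance: 938 km
Time: 8 hours
Speed = 938 / 8 ≈ 117.3 km/h

117.3 km/h


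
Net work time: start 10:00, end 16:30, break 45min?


Total time = (16×60+30) - (10×60+0)
= 990 - 600 = 390 min
Minus break: 390 - 45 = 345 min
= 5h 45m

5h 45m (345 minutes)


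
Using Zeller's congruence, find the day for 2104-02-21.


Zeller's congruence:
q=21, m=14, k=3, j=21
h = (21 + ⌊13×15/5⌋ + 3 + ⌊3/4⌋ + ⌊21/4⌋ - 2×21) mod 7
= (21 + 39 + 3 + 0 + 5 - 42) mod 7
= 26 mod 7 = 5
h=5 → Thursday

Thursday


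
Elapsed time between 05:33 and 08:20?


2h 47m

End time in minutes: 8×60 + 20 = 500
Start time in minutes: 5×60 + 33 = 333
Difference = 500 - 333 = 167 minutes
= 2 hours 47 minutes


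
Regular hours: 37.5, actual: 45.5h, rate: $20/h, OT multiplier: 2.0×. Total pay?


Regular: 37.5h × $20 = $750.00
Overtime: 45.5 - 37.5 = 8.0h
OT pay: 8.0h × $20 × 2.0 = $320.00
Total = $750.00 + $320.00 = $1070.00

$1070.00


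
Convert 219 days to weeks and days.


31 weeks 2 days

Weeks: 219 ÷ 7 = 31 remainder 2


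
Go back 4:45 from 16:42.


Start: 1002 minutes from midnight
Subtract: 285 minutes
Remaining: 1002 - 285 = 717
Hours: 11, Minutes: 57

11:57


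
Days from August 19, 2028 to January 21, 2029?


155 days

From August 19, 2028 to January 21, 2029
Rest of August 2028: 31 - 19 = 12
Full months: September 30, October 31, November 30, December 31
Days into January 2029: 21
Total = 12 + 30 + 31 + 30 + 31 + 21 = 155 days


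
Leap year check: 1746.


No

Rules: divisible by 4 AND (not by 100 OR by 400)
1746 ÷ 4 = 436 remainder 2 → not divisible by 4
Not divisible by 4 → not a leap year


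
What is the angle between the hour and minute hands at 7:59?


Hour hand = 7×30 + 59×0.5 = 239.5°
Minute hand = 59×6 = 354°
Difference = |239.5 - 354| = 114.5°

114.5°


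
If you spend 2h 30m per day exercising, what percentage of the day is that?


Time: 150 minutes
Day: 1440 minutes
Percentage = (150/1440) × 100 ≈ 10.4%

10.4%


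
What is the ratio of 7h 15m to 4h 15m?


29:17 (1.71)

Duration 1: 435 minutes
Duration 2: 255 minutes
Ratio = 435:255
GCD = 15
Simplified = 29:17
As a decimal: 29/17 ≈ 1.71


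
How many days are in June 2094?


Month: June (month 6)
June has 30 days

30 days


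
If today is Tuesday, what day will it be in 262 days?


Start: Tuesday (index 1)
(1 + 262) mod 7
= 263 mod 7
= 4
Index 4 → Friday

Friday


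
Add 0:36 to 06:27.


07:03

Start: 387 minutes from midnight
Add: 36 minutes
Total: 423 minutes
Hours: 423 ÷ 60 = 7 remainder 3


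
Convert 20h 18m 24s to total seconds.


73104 seconds

Hours: 20 × 3600 = 72000
Minutes: 18 × 60 = 1080
Seconds: 24
Total = 72000 + 1080 + 24 = 73104


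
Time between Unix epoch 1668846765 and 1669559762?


712997 seconds (198.1 hours / 8.25 days)

Difference = 1669559762 - 1668846765 = 712997 seconds
In hours: 712997 / 3600 ≈ 198.1
In days: 712997 / 86400 ≈ 8.25


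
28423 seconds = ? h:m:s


7h 53m 43s

Hours: 28423 ÷ 3600 = 7 remainder 3223
Minutes: 3223 ÷ 60 = 53 remainder 43
Seconds: 43


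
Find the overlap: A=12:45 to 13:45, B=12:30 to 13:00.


15 minutes

Meeting A: 765-825 (in minutes from midnight)
Meeting B: 750-780
Overlap start = max(765, 750) = 765
Overlap end = min(825, 780) = 780
Overlap = max(0, 780 - 765) = 15 min


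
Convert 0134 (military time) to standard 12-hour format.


Hour: 1
1 < 12 → AM

1:34 AM


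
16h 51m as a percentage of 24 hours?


Total minutes: 16×60 + 51 = 1011
Day = 24×60 = 1440 minutes
Fraction = 1011/1440 ≈ 0.7021
As a percentage: 1011/1440 × 100 ≈ 70.21%

0.7021 (70.21%)


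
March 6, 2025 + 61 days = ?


Start: March 6, 2025
Add 61 days
March 6 → April 1: 31 - 6 + 1 = 26 days (61 - 26 = 35 left)
April 1 → May 1: 30 - 1 + 1 = 30 days (35 - 30 = 5 left)
May 1 + 5 = May 6, 2025

May 6, 2025


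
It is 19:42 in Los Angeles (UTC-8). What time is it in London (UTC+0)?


03:42 (next day)

Time difference = UTC+0 - UTC-8 = +8 hours
New hour = (19 + 8) mod 24
= 27 mod 24 = 3
Minutes unchanged → 03:42; 27 ≥ 24 → next day


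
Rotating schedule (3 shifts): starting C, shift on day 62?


Shift A

Shifts: A, B, C
Start: C (index 2)
Day 62: (2 + 62 - 1) mod 3
= 63 mod 3
= 0
Index 0 → shift A


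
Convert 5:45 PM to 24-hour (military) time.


17:45

Input: 5:45 PM
PM: 5 + 12 = 17


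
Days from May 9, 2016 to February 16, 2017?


From May 9, 2016 to February 16, 2017
Rest of May 2016: 31 - 9 = 22
Full months: June 30, July 31, August 31, September 30, October 31, November 30, December 31, January 31
Days into February 2017: 16
Total = 22 + 30 + 31 + 31 + 30 + 31 + 30 + 31 + 31 + 16 = 283 days

283 days


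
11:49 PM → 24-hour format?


23:49

Input: 11:49 PM
PM: 11 + 12 = 23


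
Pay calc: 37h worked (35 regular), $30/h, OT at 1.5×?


$1140.00

Regular: 35h × $30 = $1050.00
Overtime: 37 - 35 = 2h
OT pay: 2h × $30 × 1.5 = $90.00
Total = $1050.00 + $90.00 = $1140.00


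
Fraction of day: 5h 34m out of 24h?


0.2319 (23.19%)

Total minutes: 5×60 + 34 = 334
Day = 24×60 = 1440 minutes
Fraction = 334/1440 ≈ 0.2319
As a percentage: 334/1440 × 100 ≈ 23.19%


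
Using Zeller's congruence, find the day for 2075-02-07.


Zeller's congruence:
q=7, m=14, k=74, j=20
h = (7 + ⌊13×15/5⌋ + 74 + ⌊74/4⌋ + ⌊20/4⌋ - 2×20) mod 7
= (7 + 39 + 74 + 18 + 5 - 40) mod 7
= 103 mod 7 = 5
h=5 → Thursday

Thursday


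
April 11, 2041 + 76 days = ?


June 26, 2041

Start: April 11, 2041
Add 76 days
April 11 → May 1: 30 - 11 + 1 = 20 days (76 - 20 = 56 left)
May 1 → June 1: 31 - 1 + 1 = 31 days (56 - 31 = 25 left)
June 1 + 25 = June 26, 2041


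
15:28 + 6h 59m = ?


Start: 928 minutes from midnight
Add: 419 minutes
Total: 1347 minutes
Hours: 1347 ÷ 60 = 22 remainder 27

22:27


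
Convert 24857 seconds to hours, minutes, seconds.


Hours: 24857 ÷ 3600 = 6 remainder 3257
Minutes: 3257 ÷ 60 = 54 remainder 17
Seconds: 17

6h 54m 17s


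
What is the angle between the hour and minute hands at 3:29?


69.5°

Hour hand = 3×30 + 29×0.5 = 104.5°
Minute hand = 29×6 = 174°
Difference = |104.5 - 174| = 69.5°


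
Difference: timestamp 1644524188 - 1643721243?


Difference = 1644524188 - 1643721243 = 802945 seconds
In hours: 802945 / 3600 ≈ 223.0
In days: 802945 / 86400 ≈ 9.29

802945 seconds (223.0 hours / 9.29 days)


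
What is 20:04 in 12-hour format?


8:04 PM

Hour: 20
20 - 12 = 8 → PM


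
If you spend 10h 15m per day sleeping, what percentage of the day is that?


42.7%

Time: 615 minutes
Day: 1440 minutes
Percentage = (615/1440) × 100 ≈ 42.7%


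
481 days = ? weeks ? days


68 weeks 5 days

Weeks: 481 ÷ 7 = 68 remainder 5


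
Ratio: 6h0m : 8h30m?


12:17 (0.71)

Duration 1: 360 minutes
Duration 2: 510 minutes
Ratio = 360:510
GCD = 30
Simplified = 12:17
As a decimal: 12/17 ≈ 0.71


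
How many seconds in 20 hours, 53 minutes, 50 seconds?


Hours: 20 × 3600 = 72000
Minutes: 53 × 60 = 3180
Seconds: 50
Total = 72000 + 3180 + 50 = 75230

75230 seconds


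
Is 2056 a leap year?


Rules: divisible by 4 AND (not by 100 OR by 400)
2056 ÷ 4 = 514 exactly → divisible by 4
2056 ÷ 100 = 20 remainder 56 → not divisible by 100
Divisible by 4 but not by 100 → leap year

Yes


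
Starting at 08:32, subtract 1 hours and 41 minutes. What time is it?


06:51

Start: 512 minutes from midnight
Subtract: 101 minutes
Remaining: 512 - 101 = 411
Hours: 6, Minutes: 51


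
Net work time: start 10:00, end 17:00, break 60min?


Total time = (17×60+0) - (10×60+0)
= 1020 - 600 = 420 min
Minus break: 420 - 60 = 360 min
= 6h 0m

6h 0m (360 minutes)


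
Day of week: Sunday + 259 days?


Start: Sunday (index 6)
(6 + 259) mod 7
= 265 mod 7
= 6
Index 6 → Sunday

Sunday


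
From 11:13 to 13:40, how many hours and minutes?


End time in minutes: 13×60 + 40 = 820
Start time in minutes: 11×60 + 13 = 673
Difference = 820 - 673 = 147 minutes
= 2 hours 27 minutes

2h 27m


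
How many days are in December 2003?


Month: December (month 12)
December has 31 days

31 days


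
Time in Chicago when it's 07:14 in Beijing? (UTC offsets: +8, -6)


17:14 (previous day)

Time difference = UTC-6 - UTC+8 = -14 hours
New hour = (7 -14) mod 24
= -7 mod 24 = 17
Minutes unchanged → 17:14; -7 < 0 → previous day


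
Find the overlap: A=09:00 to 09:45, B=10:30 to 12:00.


Meeting A: 540-585 (in minutes from midnight)
Meeting B: 630-720
Overlap start = max(540, 630) = 630
Overlap end = min(585, 720) = 585
Overlap = max(0, 585 - 630) = 0 min

0 minutes


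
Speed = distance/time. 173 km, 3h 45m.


46.1 km/h

Distance: 173 km
Time: 3h 45m = 225 min = 225/60 = 15/4 hours
Speed = 173 ÷ (15/4) = 173 × 4 / 15 = 692/15 ≈ 46.1 km/h


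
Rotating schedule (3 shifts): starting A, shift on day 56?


Shifts: A, B, C
Start: A (index 0)
Day 56: (0 + 56 - 1) mod 3
= 55 mod 3
= 1
Index 1 → shift B

Shift B


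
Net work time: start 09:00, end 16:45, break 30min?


Total time = (16×60+45) - (9×60+0)
= 1005 - 540 = 465 min
Minus break: 465 - 30 = 435 min
= 7h 15m

7h 15m (435 minutes)


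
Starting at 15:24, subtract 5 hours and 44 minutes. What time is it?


Start: 924 minutes from midnight
Subtract: 344 minutes
Remaining: 924 - 344 = 580
Hours: 9, Minutes: 40

09:40


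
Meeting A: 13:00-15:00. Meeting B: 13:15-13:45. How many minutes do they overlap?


Meeting A: 780-900 (in minutes from midnight)
Meeting B: 795-825
Overlap start = max(780, 795) = 795
Overlap end = min(900, 825) = 825
Overlap = max(0, 825 - 795) = 30 min

30 minutes


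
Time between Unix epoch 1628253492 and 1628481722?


228230 seconds (63.4 hours / 2.64 days)

Difference = 1628481722 - 1628253492 = 228230 seconds
In hours: 228230 / 3600 ≈ 63.4
In days: 228230 / 86400 ≈ 2.64


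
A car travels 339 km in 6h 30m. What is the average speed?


Distance: 339 km
Time: 6h 30m = 390 min = 390/60 = 13/2 hours
Speed = 339 ÷ (13/2) = 339 × 2 / 13 = 678/13 ≈ 52.2 km/h

52.2 km/h


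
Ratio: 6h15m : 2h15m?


25:9 (2.78)

Duration 1: 375 minutes
Duration 2: 135 minutes
Ratio = 375:135
GCD = 15
Simplified = 25:9
As a decimal: 25/9 ≈ 2.78


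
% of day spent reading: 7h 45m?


32.3%

Time: 465 minutes
Day: 1440 minutes
Percentage = (465/1440) × 100 ≈ 32.3%


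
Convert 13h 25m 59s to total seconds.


Hours: 13 × 3600 = 46800
Minutes: 25 × 60 = 1500
Seconds: 59
Total = 46800 + 1500 + 59 = 48359

48359 seconds


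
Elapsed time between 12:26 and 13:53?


1h 27m

End time in minutes: 13×60 + 53 = 833
Start time in minutes: 12×60 + 26 = 746
Difference = 833 - 746 = 87 minutes
= 1 hours 27 minutes


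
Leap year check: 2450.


No

Rules: divisible by 4 AND (not by 100 OR by 400)
2450 ÷ 4 = 612 remainder 2 → not divisible by 4
Not divisible by 4 → not a leap year


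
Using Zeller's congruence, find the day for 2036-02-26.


Tuesday

Zeller's congruence:
q=26, m=14, k=35, j=20
h = (26 + ⌊13×15/5⌋ + 35 + ⌊35/4⌋ + ⌊20/4⌋ - 2×20) mod 7
= (26 + 39 + 35 + 8 + 5 - 40) mod 7
= 73 mod 7 = 3
h=3 → Tuesday


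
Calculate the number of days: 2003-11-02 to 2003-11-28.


26 days

From November 2, 2003 to November 28, 2003
Same month: 28 - 2 = 26 days


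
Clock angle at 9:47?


11.5°

Hour hand = 9×30 + 47×0.5 = 293.5°
Minute hand = 47×6 = 282°
Difference = |293.5 - 282| = 11.5°


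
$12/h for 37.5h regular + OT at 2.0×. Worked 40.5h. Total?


Regular: 37.5h × $12 = $450.00
Overtime: 40.5 - 37.5 = 3.0h
OT pay: 3.0h × $12 × 2.0 = $72.00
Total = $450.00 + $72.00 = $522.00

$522.00


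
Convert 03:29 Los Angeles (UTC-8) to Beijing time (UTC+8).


19:29

Time difference = UTC+8 - UTC-8 = +16 hours
New hour = (3 + 16) mod 24
= 19 mod 24 = 19
Minutes unchanged → 19:29


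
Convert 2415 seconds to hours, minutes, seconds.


0h 40m 15s

Hours: 2415 ÷ 3600 = 0 remainder 2415
Minutes: 2415 ÷ 60 = 40 remainder 15
Seconds: 15


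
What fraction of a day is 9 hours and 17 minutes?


0.3868 (38.68%)

Total minutes: 9×60 + 17 = 557
Day = 24×60 = 1440 minutes
Fraction = 557/1440 ≈ 0.3868
As a percentage: 557/1440 × 100 ≈ 38.68%


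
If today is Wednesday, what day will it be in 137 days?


Sunday

Start: Wednesday (index 2)
(2 + 137) mod 7
= 139 mod 7
= 6
Index 6 → Sunday


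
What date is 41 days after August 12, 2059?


Start: August 12, 2059
Add 41 days
August 12 → September 1: 31 - 12 + 1 = 20 days (41 - 20 = 21 left)
September 1 + 21 = September 22, 2059

September 22, 2059


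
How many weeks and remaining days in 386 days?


Weeks: 386 ÷ 7 = 55 remainder 1

55 weeks 1 days


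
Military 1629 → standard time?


Hour: 16
16 - 12 = 4 → PM

4:29 PM


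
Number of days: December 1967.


Month: December (month 12)
December has 31 days

31 days


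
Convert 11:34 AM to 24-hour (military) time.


11:34

Input: 11:34 AM
AM hour stays: 11


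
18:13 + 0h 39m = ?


18:52

Start: 1093 minutes from midnight
Add: 39 minutes
Total: 1132 minutes
Hours: 1132 ÷ 60 = 18 remainder 52


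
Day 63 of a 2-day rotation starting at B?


Shifts: A, B
Start: B (index 1)
Day 63: (1 + 63 - 1) mod 2
= 63 mod 2
= 1
Index 1 → shift B

Shift B


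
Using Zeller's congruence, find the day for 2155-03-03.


Monday

Zeller's congruence:
q=3, m=3, k=55, j=21
h = (3 + ⌊13×4/5⌋ + 55 + ⌊55/4⌋ + ⌊21/4⌋ - 2×21) mod 7
= (3 + 10 + 55 + 13 + 5 - 42) mod 7
= 44 mod 7 = 2
h=2 → Monday


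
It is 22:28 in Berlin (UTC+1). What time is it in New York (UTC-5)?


16:28

Time difference = UTC-5 - UTC+1 = -6 hours
New hour = (22 -6) mod 24
= 16 mod 24 = 16
Minutes unchanged → 16:28


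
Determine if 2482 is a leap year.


No

Rules: divisible by 4 AND (not by 100 OR by 400)
2482 ÷ 4 = 620 remainder 2 → not divisible by 4
Not divisible by 4 → not a leap year


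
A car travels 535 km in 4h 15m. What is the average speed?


125.9 km/h

Distance: 535 km
Time: 4h 15m = 255 min = 255/60 = 17/4 hours
Speed = 535 ÷ (17/4) = 535 × 4 / 17 = 2140/17 ≈ 125.9 km/h


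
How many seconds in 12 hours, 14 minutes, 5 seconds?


44045 seconds

Hours: 12 × 3600 = 43200
Minutes: 14 × 60 = 840
Seconds: 5
Total = 43200 + 840 + 5 = 44045


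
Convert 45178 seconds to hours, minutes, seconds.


Hours: 45178 ÷ 3600 = 12 remainder 1978
Minutes: 1978 ÷ 60 = 32 remainder 58
Seconds: 58

12h 32m 58s


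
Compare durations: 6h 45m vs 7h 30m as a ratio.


Duration 1: 405 minutes
Duration 2: 450 minutes
Ratio = 405:450
GCD = 45
Simplified = 9:10
As a decimal: 9/10 = 0.90

9:10 (0.90)


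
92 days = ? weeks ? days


13 weeks 1 days

Weeks: 92 ÷ 7 = 13 remainder 1


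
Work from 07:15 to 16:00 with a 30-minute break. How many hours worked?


Total time = (16×60+0) - (7×60+15)
= 960 - 435 = 525 min
Minus break: 525 - 30 = 495 min
= 8h 15m

8h 15m (495 minutes)


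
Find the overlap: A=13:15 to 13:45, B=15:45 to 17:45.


0 minutes

Meeting A: 795-825 (in minutes from midnight)
Meeting B: 945-1065
Overlap start = max(795, 945) = 945
Overlap end = min(825, 1065) = 825
Overlap = max(0, 825 - 945) = 0 min


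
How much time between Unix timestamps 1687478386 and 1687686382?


207996 seconds (57.8 hours / 2.41 days)

Difference = 1687686382 - 1687478386 = 207996 seconds
In hours: 207996 / 3600 ≈ 57.8
In days: 207996 / 86400 ≈ 2.41


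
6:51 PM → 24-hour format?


18:51

Input: 6:51 PM
PM: 6 + 12 = 18


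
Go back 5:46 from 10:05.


04:19

Start: 605 minutes from midnight
Subtract: 346 minutes
Remaining: 605 - 346 = 259
Hours: 4, Minutes: 19


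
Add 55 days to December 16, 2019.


Start: December 16, 2019
Add 55 days
December 16 → January 1: 31 - 16 + 1 = 16 days (55 - 16 = 39 left)
January 1 → February 1: 31 - 1 + 1 = 31 days (39 - 31 = 8 left)
February 1 + 8 = February 9, 2020

February 9, 2020


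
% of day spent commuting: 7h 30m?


Time: 450 minutes
Day: 1440 minutes
Percentage = (450/1440) × 100 ≈ 31.3%

31.3%


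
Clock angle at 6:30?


Hour hand = 6×30 + 30×0.5 = 195.0°
Minute hand = 30×6 = 180°
Difference = |195.0 - 180| = 15.0°

15.0°


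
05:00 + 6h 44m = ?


11:44

Start: 300 minutes from midnight
Add: 404 minutes
Total: 704 minutes
Hours: 704 ÷ 60 = 11 remainder 44


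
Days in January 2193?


Month: January (month 1)
January has 31 days

31 days


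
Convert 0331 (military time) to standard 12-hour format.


3:31 AM

Hour: 3
3 < 12 → AM


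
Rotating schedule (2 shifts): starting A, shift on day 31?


Shifts: A, B
Start: A (index 0)
Day 31: (0 + 31 - 1) mod 2
= 30 mod 2
= 0
Index 0 → shift A

Shift A


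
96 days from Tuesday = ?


Sunday

Start: Tuesday (index 1)
(1 + 96) mod 7
= 97 mod 7
= 6
Index 6 → Sunday


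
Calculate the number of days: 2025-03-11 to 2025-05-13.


63 days

From March 11, 2025 to May 13, 2025
Rest of March 2025: 31 - 11 = 20
Full months: April 30
Days into May 2025: 13
Total = 20 + 30 + 13 = 63 days


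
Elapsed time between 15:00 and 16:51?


1h 51m

End time in minutes: 16×60 + 51 = 1011
Start time in minutes: 15×60 + 0 = 900
Difference = 1011 - 900 = 111 minutes
= 1 hours 51 minutes


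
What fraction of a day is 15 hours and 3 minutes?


Total minutes: 15×60 + 3 = 903
Day = 24×60 = 1440 minutes
Fraction = 903/1440 ≈ 0.6271
As a percentage: 903/1440 × 100 ≈ 62.71%

0.6271 (62.71%)


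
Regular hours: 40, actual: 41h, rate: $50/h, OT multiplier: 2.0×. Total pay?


$2100.00

Regular: 40h × $50 = $2000.00
Overtime: 41 - 40 = 1h
OT pay: 1h × $50 × 2.0 = $100.00
Total = $2000.00 + $100.00 = $2100.00


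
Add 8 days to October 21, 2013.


October 29, 2013

Start: October 21, 2013
Add 8 days
October 21 + 8 = October 29, 2013


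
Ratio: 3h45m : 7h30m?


Duration 1: 225 minutes
Duration 2: 450 minutes
Ratio = 225:450
GCD = 225
Simplified = 1:2
As a decimal: 1/2 = 0.50

1:2 (0.50)


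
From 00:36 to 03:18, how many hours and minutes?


2h 42m

End time in minutes: 3×60 + 18 = 198
Start time in minutes: 0×60 + 36 = 36
Difference = 198 - 36 = 162 minutes
= 2 hours 42 minutes


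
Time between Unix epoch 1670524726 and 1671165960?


641234 seconds (178.1 hours / 7.42 days)

Difference = 1671165960 - 1670524726 = 641234 seconds
In hours: 641234 / 3600 ≈ 178.1
In days: 641234 / 86400 ≈ 7.42


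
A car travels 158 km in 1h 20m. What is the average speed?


Distance: 158 km
Time: 1h 20m = 80 min = 80/60 = 4/3 hours
Speed = 158 ÷ (4/3) = 158 × 3 / 4 = 474/4 = 118.5 km/h

118.5 km/h


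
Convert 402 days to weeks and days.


57 weeks 3 days

Weeks: 402 ÷ 7 = 57 remainder 3


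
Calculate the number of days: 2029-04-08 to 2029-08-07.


From April 8, 2029 to August 7, 2029
Rest of April 2029: 30 - 8 = 22
Full months: May 31, June 30, July 31
Days into August 2029: 7
Total = 22 + 31 + 30 + 31 + 7 = 121 days

121 days


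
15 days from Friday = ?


Saturday

Start: Friday (index 4)
(4 + 15) mod 7
= 19 mod 7
= 5
Index 5 → Saturday


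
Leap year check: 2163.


No

Rules: divisible by 4 AND (not by 100 OR by 400)
2163 ÷ 4 = 540 remainder 3 → not divisible by 4
Not divisible by 4 → not a leap year


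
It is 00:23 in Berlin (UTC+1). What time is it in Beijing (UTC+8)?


Time difference = UTC+8 - UTC+1 = +7 hours
New hour = (0 + 7) mod 24
= 7 mod 24 = 7
Minutes unchanged → 07:23

07:23


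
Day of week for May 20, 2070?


Zeller's congruence:
q=20, m=5, k=70, j=20
h = (20 + ⌊13×6/5⌋ + 70 + ⌊70/4⌋ + ⌊20/4⌋ - 2×20) mod 7
= (20 + 15 + 70 + 17 + 5 - 40) mod 7
= 87 mod 7 = 3
h=3 → Tuesday

Tuesday


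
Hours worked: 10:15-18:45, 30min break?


8h 0m (480 minutes)

Total time = (18×60+45) - (10×60+15)
= 1125 - 615 = 510 min
Minus break: 510 - 30 = 480 min
= 8h 0m


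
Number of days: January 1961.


Month: January (month 1)
January has 31 days

31 days


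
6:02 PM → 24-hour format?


18:02

Input: 6:02 PM
PM: 6 + 12 = 18


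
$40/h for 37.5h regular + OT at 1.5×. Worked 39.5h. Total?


Regular: 37.5h × $40 = $1500.00
Overtime: 39.5 - 37.5 = 2.0h
OT pay: 2.0h × $40 × 1.5 = $120.00
Total = $1500.00 + $120.00 = $1620.00

$1620.00


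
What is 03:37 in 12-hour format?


3:37 AM

Hour: 3
3 < 12 → AM


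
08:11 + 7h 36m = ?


15:47

Start: 491 minutes from midnight
Add: 456 minutes
Total: 947 minutes
Hours: 947 ÷ 60 = 15 remainder 47


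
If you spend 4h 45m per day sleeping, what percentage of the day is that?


Time: 285 minutes
Day: 1440 minutes
Percentage = (285/1440) × 100 ≈ 19.8%

19.8%


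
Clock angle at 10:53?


8.5°

Hour hand = 10×30 + 53×0.5 = 326.5°
Minute hand = 53×6 = 318°
Difference = |326.5 - 318| = 8.5°


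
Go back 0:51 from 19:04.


18:13

Start: 1144 minutes from midnight
Subtract: 51 minutes
Remaining: 1144 - 51 = 1093
Hours: 18, Minutes: 13


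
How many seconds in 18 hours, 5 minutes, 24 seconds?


65124 seconds

Hours: 18 × 3600 = 64800
Minutes: 5 × 60 = 300
Seconds: 24
Total = 64800 + 300 + 24 = 65124


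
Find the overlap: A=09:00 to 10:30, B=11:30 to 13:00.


Meeting A: 540-630 (in minutes from midnight)
Meeting B: 690-780
Overlap start = max(540, 690) = 690
Overlap end = min(630, 780) = 630
Overlap = max(0, 630 - 690) = 0 min

0 minutes


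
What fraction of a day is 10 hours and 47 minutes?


Total minutes: 10×60 + 47 = 647
Day = 24×60 = 1440 minutes
Fraction = 647/1440 ≈ 0.4493
As a percentage: 647/1440 × 100 ≈ 44.93%

0.4493 (44.93%)


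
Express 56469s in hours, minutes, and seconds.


Hours: 56469 ÷ 3600 = 15 remainder 2469
Minutes: 2469 ÷ 60 = 41 remainder 9
Seconds: 9

15h 41m 9s


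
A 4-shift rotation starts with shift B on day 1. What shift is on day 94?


Shifts: A, B, C, D
Start: B (index 1)
Day 94: (1 + 94 - 1) mod 4
= 94 mod 4
= 2
Index 2 → shift C

Shift C


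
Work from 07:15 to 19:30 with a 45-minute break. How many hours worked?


11h 30m (690 minutes)

Total time = (19×60+30) - (7×60+15)
= 1170 - 435 = 735 min
Minus break: 735 - 45 = 690 min
= 11h 30m


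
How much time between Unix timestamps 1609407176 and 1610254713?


847537 seconds (235.4 hours / 9.81 days)

Difference = 1610254713 - 1609407176 = 847537 seconds
In hours: 847537 / 3600 ≈ 235.4
In days: 847537 / 86400 ≈ 9.81


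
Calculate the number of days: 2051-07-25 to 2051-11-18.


116 days

From July 25, 2051 to November 18, 2051
Rest of July 2051: 31 - 25 = 6
Full months: August 31, September 30, October 31
Days into November 2051: 18
Total = 6 + 31 + 30 + 31 + 18 = 116 days


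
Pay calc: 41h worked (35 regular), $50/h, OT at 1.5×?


$2200.00

Regular: 35h × $50 = $1750.00
Overtime: 41 - 35 = 6h
OT pay: 6h × $50 × 1.5 = $450.00
Total = $1750.00 + $450.00 = $2200.00


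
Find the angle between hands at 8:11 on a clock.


Hour hand = 8×30 + 11×0.5 = 245.5°
Minute hand = 11×6 = 66°
Difference = |245.5 - 66| = 179.5°

179.5°


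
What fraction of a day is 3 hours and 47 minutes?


Total minutes: 3×60 + 47 = 227
Day = 24×60 = 1440 minutes
Fraction = 227/1440 ≈ 0.1576
As a percentage: 227/1440 × 100 ≈ 15.76%

0.1576 (15.76%)


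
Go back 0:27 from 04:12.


03:45

Start: 252 minutes from midnight
Subtract: 27 minutes
Remaining: 252 - 27 = 225
Hours: 3, Minutes: 45


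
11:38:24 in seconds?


Hours: 11 × 3600 = 39600
Minutes: 38 × 60 = 2280
Seconds: 24
Total = 39600 + 2280 + 24 = 41904

41904 seconds


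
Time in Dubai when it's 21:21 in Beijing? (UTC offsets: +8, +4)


Time difference = UTC+4 - UTC+8 = -4 hours
New hour = (21 -4) mod 24
= 17 mod 24 = 17
Minutes unchanged → 17:21

17:21


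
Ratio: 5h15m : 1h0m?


Duration 1: 315 minutes
Duration 2: 60 minutes
Ratio = 315:60
GCD = 15
Simplified = 21:4
As a decimal: 21/4 = 5.25

21:4 (5.25)


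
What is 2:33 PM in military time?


14:33

Input: 2:33 PM
PM: 2 + 12 = 14


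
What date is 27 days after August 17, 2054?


Start: August 17, 2054
Add 27 days
August 17 → September 1: 31 - 17 + 1 = 15 days (27 - 15 = 12 left)
September 1 + 12 = September 13, 2054

September 13, 2054


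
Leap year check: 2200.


No

Rules: divisible by 4 AND (not by 100 OR by 400)
2200 ÷ 4 = 550 exactly → divisible by 4
2200 ÷ 100 = 22 exactly → divisible by 100
2200 ÷ 400 = 5 remainder 200 → not divisible by 400
Divisible by 100 but not by 400 → not a leap year


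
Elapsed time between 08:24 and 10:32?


2h 8m

End time in minutes: 10×60 + 32 = 632
Start time in minutes: 8×60 + 24 = 504
Difference = 632 - 504 = 128 minutes
= 2 hours 8 minutes


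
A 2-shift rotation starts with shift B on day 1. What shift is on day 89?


Shift B

Shifts: A, B
Start: B (index 1)
Day 89: (1 + 89 - 1) mod 2
= 89 mod 2
= 1
Index 1 → shift B


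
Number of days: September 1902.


Month: September (month 9)
September has 30 days

30 days


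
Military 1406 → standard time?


Hour: 14
14 - 12 = 2 → PM

2:06 PM


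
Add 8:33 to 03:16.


11:49

Start: 196 minutes from midnight
Add: 513 minutes
Total: 709 minutes
Hours: 709 ÷ 60 = 11 remainder 49


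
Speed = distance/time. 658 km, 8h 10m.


Distance: 658 km
Time: 8h 10m = 490 min = 490/60 = 49/6 hours
Speed = 658 ÷ (49/6) = 658 × 6 / 49 = 3948/49 ≈ 80.6 km/h

80.6 km/h


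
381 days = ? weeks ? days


54 weeks 3 days

Weeks: 381 ÷ 7 = 54 remainder 3


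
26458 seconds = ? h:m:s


7h 20m 58s

Hours: 26458 ÷ 3600 = 7 remainder 1258
Minutes: 1258 ÷ 60 = 20 remainder 58
Seconds: 58


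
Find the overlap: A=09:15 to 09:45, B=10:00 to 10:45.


0 minutes

Meeting A: 555-585 (in minutes from midnight)
Meeting B: 600-645
Overlap start = max(555, 600) = 600
Overlap end = min(585, 645) = 585
Overlap = max(0, 585 - 600) = 0 min


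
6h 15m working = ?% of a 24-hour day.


26.0%

Time: 375 minutes
Day: 1440 minutes
Percentage = (375/1440) × 100 ≈ 26.0%


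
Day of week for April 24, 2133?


Friday

Zeller's congruence:
q=24, m=4, k=33, j=21
h = (24 + ⌊13×5/5⌋ + 33 + ⌊33/4⌋ + ⌊21/4⌋ - 2×21) mod 7
= (24 + 13 + 33 + 8 + 5 - 42) mod 7
= 41 mod 7 = 6
h=6 → Friday


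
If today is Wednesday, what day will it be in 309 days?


Thursday

Start: Wednesday (index 2)
(2 + 309) mod 7
= 311 mod 7
= 3
Index 3 → Thursday


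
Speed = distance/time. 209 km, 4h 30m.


Distance: 209 km
Time: 4h 30m = 270 min = 270/60 = 9/2 hours
Speed = 209 ÷ (9/2) = 209 × 2 / 9 = 418/9 ≈ 46.4 km/h

46.4 km/h


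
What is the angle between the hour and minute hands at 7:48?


54.0°

Hour hand = 7×30 + 48×0.5 = 234.0°
Minute hand = 48×6 = 288°
Difference = |234.0 - 288| = 54.0°


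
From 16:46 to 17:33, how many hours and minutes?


0h 47m

End time in minutes: 17×60 + 33 = 1053
Start time in minutes: 16×60 + 46 = 1006
Difference = 1053 - 1006 = 47 minutes
= 0 hours 47 minutes


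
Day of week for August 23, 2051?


Zeller's congruence:
q=23, m=8, k=51, j=20
h = (23 + ⌊13×9/5⌋ + 51 + ⌊51/4⌋ + ⌊20/4⌋ - 2×20) mod 7
= (23 + 23 + 51 + 12 + 5 - 40) mod 7
= 74 mod 7 = 4
h=4 → Wednesday

Wednesday


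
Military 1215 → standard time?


Hour: 12
12 → 12 PM (noon)

12:15 PM


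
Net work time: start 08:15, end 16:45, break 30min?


8h 0m (480 minutes)

Total time = (16×60+45) - (8×60+15)
= 1005 - 495 = 510 min
Minus break: 510 - 30 = 480 min
= 8h 0m


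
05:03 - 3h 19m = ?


01:44

Start: 303 minutes from midnight
Subtract: 199 minutes
Remaining: 303 - 199 = 104
Hours: 1, Minutes: 44


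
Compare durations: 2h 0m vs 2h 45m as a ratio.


8:11 (0.73)

Duration 1: 120 minutes
Duration 2: 165 minutes
Ratio = 120:165
GCD = 15
Simplified = 8:11
As a decimal: 8/11 ≈ 0.73


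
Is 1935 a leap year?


No

Rules: divisible by 4 AND (not by 100 OR by 400)
1935 ÷ 4 = 483 remainder 3 → not divisible by 4
Not divisible by 4 → not a leap year


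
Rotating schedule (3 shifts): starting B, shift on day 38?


Shift C

Shifts: A, B, C
Start: B (index 1)
Day 38: (1 + 38 - 1) mod 3
= 38 mod 3
= 2
Index 2 → shift C


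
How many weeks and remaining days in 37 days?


5 weeks 2 days

Weeks: 37 ÷ 7 = 5 remainder 2


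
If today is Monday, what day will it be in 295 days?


Tuesday

Start: Monday (index 0)
(0 + 295) mod 7
= 295 mod 7
= 1
Index 1 → Tuesday


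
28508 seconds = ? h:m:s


Hours: 28508 ÷ 3600 = 7 remainder 3308
Minutes: 3308 ÷ 60 = 55 remainder 8
Seconds: 8

7h 55m 8s


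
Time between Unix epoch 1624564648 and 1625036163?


Difference = 1625036163 - 1624564648 = 471515 seconds
In hours: 471515 / 3600 ≈ 131.0
In days: 471515 / 86400 ≈ 5.46

471515 seconds (131.0 hours / 5.46 days)


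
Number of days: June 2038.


30 days

Month: June (month 6)
June has 30 days


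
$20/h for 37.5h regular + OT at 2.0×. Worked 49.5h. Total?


Regular: 37.5h × $20 = $750.00
Overtime: 49.5 - 37.5 = 12.0h
OT pay: 12.0h × $20 × 2.0 = $480.00
Total = $750.00 + $480.00 = $1230.00

$1230.00


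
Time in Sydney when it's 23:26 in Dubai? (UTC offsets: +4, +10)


05:26 (next day)

Time difference = UTC+10 - UTC+4 = +6 hours
New hour = (23 + 6) mod 24
= 29 mod 24 = 5
Minutes unchanged → 05:26; 29 ≥ 24 → next day


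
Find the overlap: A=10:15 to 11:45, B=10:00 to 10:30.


15 minutes

Meeting A: 615-705 (in minutes from midnight)
Meeting B: 600-630
Overlap start = max(615, 600) = 615
Overlap end = min(705, 630) = 630
Overlap = max(0, 630 - 615) = 15 min


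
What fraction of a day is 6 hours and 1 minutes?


Total minutes: 6×60 + 1 = 361
Day = 24×60 = 1440 minutes
Fraction = 361/1440 ≈ 0.2507
As a percentage: 361/1440 × 100 ≈ 25.07%

0.2507 (25.07%)


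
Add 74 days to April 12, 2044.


Start: April 12, 2044
Add 74 days
April 12 → May 1: 30 - 12 + 1 = 19 days (74 - 19 = 55 left)
May 1 → June 1: 31 - 1 + 1 = 31 days (55 - 31 = 24 left)
June 1 + 24 = June 25, 2044

June 25, 2044


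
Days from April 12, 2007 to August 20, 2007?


From April 12, 2007 to August 20, 2007
Rest of April 2007: 30 - 12 = 18
Full months: May 31, June 30, July 31
Days into August 2007: 20
Total = 18 + 31 + 30 + 31 + 20 = 130 days

130 days


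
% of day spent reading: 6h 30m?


Time: 390 minutes
Day: 1440 minutes
Percentage = (390/1440) × 100 ≈ 27.1%

27.1%


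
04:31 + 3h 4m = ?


07:35

Start: 271 minutes from midnight
Add: 184 minutes
Total: 455 minutes
Hours: 455 ÷ 60 = 7 remainder 35


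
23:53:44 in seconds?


86024 seconds

Hours: 23 × 3600 = 82800
Minutes: 53 × 60 = 3180
Seconds: 44
Total = 82800 + 3180 + 44 = 86024


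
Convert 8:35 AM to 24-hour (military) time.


08:35

Input: 8:35 AM
AM hour stays: 8


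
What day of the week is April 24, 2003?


Zeller's congruence:
q=24, m=4, k=3, j=20
h = (24 + ⌊13×5/5⌋ + 3 + ⌊3/4⌋ + ⌊20/4⌋ - 2×20) mod 7
= (24 + 13 + 3 + 0 + 5 - 40) mod 7
= 5 mod 7 = 5
h=5 → Thursday

Thursday


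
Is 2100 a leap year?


No

Rules: divisible by 4 AND (not by 100 OR by 400)
2100 ÷ 4 = 525 exactly → divisible by 4
2100 ÷ 100 = 21 exactly → divisible by 100
2100 ÷ 400 = 5 remainder 100 → not divisible by 400
Divisible by 100 but not by 400 → not a leap year


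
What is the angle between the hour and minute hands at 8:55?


62.5°

Hour hand = 8×30 + 55×0.5 = 267.5°
Minute hand = 55×6 = 330°
Difference = |267.5 - 330| = 62.5°


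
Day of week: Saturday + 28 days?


Saturday

Start: Saturday (index 5)
(5 + 28) mod 7
= 33 mod 7
= 5
Index 5 → Saturday


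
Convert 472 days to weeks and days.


67 weeks 3 days

Weeks: 472 ÷ 7 = 67 remainder 3


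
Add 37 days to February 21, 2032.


March 29, 2032

Start: February 21, 2032
Add 37 days
February 21 → March 1: 29 - 21 + 1 = 9 days (37 - 9 = 28 left)
March 1 + 28 = March 29, 2032


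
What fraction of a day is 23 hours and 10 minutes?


Total minutes: 23×60 + 10 = 1390
Day = 24×60 = 1440 minutes
Fraction = 1390/1440 ≈ 0.9653
As a percentage: 1390/1440 × 100 ≈ 96.53%

0.9653 (96.53%)


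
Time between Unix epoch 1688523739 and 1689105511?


581772 seconds (161.6 hours / 6.73 days)

Difference = 1689105511 - 1688523739 = 581772 seconds
In hours: 581772 / 3600 ≈ 161.6
In days: 581772 / 86400 ≈ 6.73


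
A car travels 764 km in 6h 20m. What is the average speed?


Distance: 764 km
Time: 6h 20m = 380 min = 380/60 = 19/3 hours
Speed = 764 ÷ (19/3) = 764 × 3 / 19 = 2292/19 ≈ 120.6 km/h

120.6 km/h


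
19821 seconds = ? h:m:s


Hours: 19821 ÷ 3600 = 5 remainder 1821
Minutes: 1821 ÷ 60 = 30 remainder 21
Seconds: 21

5h 30m 21s


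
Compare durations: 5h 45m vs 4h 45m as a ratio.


Duration 1: 345 minutes
Duration 2: 285 minutes
Ratio = 345:285
GCD = 15
Simplified = 23:19
As a decimal: 23/19 ≈ 1.21

23:19 (1.21)


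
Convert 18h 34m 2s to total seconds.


66842 seconds

Hours: 18 × 3600 = 64800
Minutes: 34 × 60 = 2040
Seconds: 2
Total = 64800 + 2040 + 2 = 66842


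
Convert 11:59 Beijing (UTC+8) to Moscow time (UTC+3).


06:59

Time difference = UTC+3 - UTC+8 = -5 hours
New hour = (11 -5) mod 24
= 6 mod 24 = 6
Minutes unchanged → 06:59


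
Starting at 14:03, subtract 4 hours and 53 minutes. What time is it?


09:10

Start: 843 minutes from midnight
Subtract: 293 minutes
Remaining: 843 - 293 = 550
Hours: 9, Minutes: 10


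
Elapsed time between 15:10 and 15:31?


0h 21m

End time in minutes: 15×60 + 31 = 931
Start time in minutes: 15×60 + 10 = 910
Difference = 931 - 910 = 21 minutes
= 0 hours 21 minutes


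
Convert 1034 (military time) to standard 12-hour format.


Hour: 10
10 < 12 → AM

10:34 AM


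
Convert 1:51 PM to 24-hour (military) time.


13:51

Input: 1:51 PM
PM: 1 + 12 = 13


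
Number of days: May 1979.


Month: May (month 5)
May has 31 days

31 days


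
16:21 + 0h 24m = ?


Start: 981 minutes from midnight
Add: 24 minutes
Total: 1005 minutes
Hours: 1005 ÷ 60 = 16 remainder 45

16:45


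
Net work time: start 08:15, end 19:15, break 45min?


10h 15m (615 minutes)

Total time = (19×60+15) - (8×60+15)
= 1155 - 495 = 660 min
Minus break: 660 - 45 = 615 min
= 10h 15m


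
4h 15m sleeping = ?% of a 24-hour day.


Time: 255 minutes
Day: 1440 minutes
Percentage = (255/1440) × 100 ≈ 17.7%

17.7%


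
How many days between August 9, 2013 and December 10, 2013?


123 days

From August 9, 2013 to December 10, 2013
Rest of August 2013: 31 - 9 = 22
Full months: September 30, October 31, November 30
Days into December 2013: 10
Total = 22 + 30 + 31 + 30 + 10 = 123 days


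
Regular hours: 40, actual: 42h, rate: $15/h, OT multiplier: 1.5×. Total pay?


$645.00

Regular: 40h × $15 = $600.00
Overtime: 42 - 40 = 2h
OT pay: 2h × $15 × 1.5 = $45.00
Total = $600.00 + $45.00 = $645.00


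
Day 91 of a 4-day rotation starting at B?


Shift D

Shifts: A, B, C, D
Start: B (index 1)
Day 91: (1 + 91 - 1) mod 4
= 91 mod 4
= 3
Index 3 → shift D


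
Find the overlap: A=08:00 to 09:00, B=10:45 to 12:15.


Meeting A: 480-540 (in minutes from midnight)
Meeting B: 645-735
Overlap start = max(480, 645) = 645
Overlap end = min(540, 735) = 540
Overlap = max(0, 540 - 645) = 0 min

0 minutes


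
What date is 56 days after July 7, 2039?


Start: July 7, 2039
Add 56 days
July 7 → August 1: 31 - 7 + 1 = 25 days (56 - 25 = 31 left)
August 1 → September 1: 31 - 1 + 1 = 31 days (31 - 31 = 0 left)
Land exactly on September 1, 2039

September 1, 2039


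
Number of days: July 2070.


31 days

Month: July (month 7)
July has 31 days


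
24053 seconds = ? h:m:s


Hours: 24053 ÷ 3600 = 6 remainder 2453
Minutes: 2453 ÷ 60 = 40 remainder 53
Seconds: 53

6h 40m 53s


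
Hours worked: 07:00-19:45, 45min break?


12h 0m (720 minutes)

Total time = (19×60+45) - (7×60+0)
= 1185 - 420 = 765 min
Minus break: 765 - 45 = 720 min
= 12h 0m


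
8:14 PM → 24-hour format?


20:14

Input: 8:14 PM
PM: 8 + 12 = 20


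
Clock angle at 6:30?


15.0°

Hour hand = 6×30 + 30×0.5 = 195.0°
Minute hand = 30×6 = 180°
Difference = |195.0 - 180| = 15.0°


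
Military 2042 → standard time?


8:42 PM

Hour: 20
20 - 12 = 8 → PM


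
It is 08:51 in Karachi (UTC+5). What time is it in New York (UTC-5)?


Time difference = UTC-5 - UTC+5 = -10 hours
New hour = (8 -10) mod 24
= -2 mod 24 = 22
Minutes unchanged → 22:51; -2 < 0 → previous day

22:51 (previous day)


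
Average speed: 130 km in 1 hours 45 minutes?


Distance: 130 km
Time: 1h 45m = 105 min = 105/60 = 7/4 hours
Speed = 130 ÷ (7/4) = 130 × 4 / 7 = 520/7 ≈ 74.3 km/h

74.3 km/h


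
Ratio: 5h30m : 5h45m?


22:23 (0.96)

Duration 1: 330 minutes
Duration 2: 345 minutes
Ratio = 330:345
GCD = 15
Simplified = 22:23
As a decimal: 22/23 ≈ 0.96


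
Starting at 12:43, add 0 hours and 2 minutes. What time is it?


Start: 763 minutes from midnight
Add: 2 minutes
Total: 765 minutes
Hours: 765 ÷ 60 = 12 remainder 45

12:45


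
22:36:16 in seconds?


Hours: 22 × 3600 = 79200
Minutes: 36 × 60 = 2160
Seconds: 16
Total = 79200 + 2160 + 16 = 81376

81376 seconds


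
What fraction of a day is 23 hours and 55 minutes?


0.9965 (99.65%)

Total minutes: 23×60 + 55 = 1435
Day = 24×60 = 1440 minutes
Fraction = 1435/1440 ≈ 0.9965
As a percentage: 1435/1440 × 100 ≈ 99.65%


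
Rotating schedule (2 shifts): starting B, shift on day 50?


Shifts: A, B
Start: B (index 1)
Day 50: (1 + 50 - 1) mod 2
= 50 mod 2
= 0
Index 0 → shift A

Shift A


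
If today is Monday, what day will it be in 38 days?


Start: Monday (index 0)
(0 + 38) mod 7
= 38 mod 7
= 3
Index 3 → Thursday

Thursday
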